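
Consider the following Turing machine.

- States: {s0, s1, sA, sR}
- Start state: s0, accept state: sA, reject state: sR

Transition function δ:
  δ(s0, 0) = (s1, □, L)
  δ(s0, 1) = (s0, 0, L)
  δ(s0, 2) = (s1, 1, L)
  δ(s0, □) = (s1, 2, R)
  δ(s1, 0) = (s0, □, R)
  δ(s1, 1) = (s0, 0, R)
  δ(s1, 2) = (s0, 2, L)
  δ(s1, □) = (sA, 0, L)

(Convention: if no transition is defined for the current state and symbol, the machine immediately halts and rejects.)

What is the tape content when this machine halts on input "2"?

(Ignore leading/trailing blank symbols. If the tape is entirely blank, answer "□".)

Execution trace:
Initial: [s0]2
Step 1: δ(s0, 2) = (s1, 1, L) → [s1]□1
Step 2: δ(s1, □) = (sA, 0, L) → [sA]□01

The machine reaches the accept state sA and halts.

Final tape (ignoring leading/trailing blanks): 01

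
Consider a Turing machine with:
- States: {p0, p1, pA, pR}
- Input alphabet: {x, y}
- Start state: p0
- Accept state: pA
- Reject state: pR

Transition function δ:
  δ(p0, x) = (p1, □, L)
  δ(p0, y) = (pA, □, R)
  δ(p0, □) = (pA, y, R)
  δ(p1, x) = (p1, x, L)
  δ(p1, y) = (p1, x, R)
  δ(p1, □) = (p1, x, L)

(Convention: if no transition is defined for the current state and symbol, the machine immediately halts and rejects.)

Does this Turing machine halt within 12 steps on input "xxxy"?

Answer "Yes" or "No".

Execution trace:
Initial: [p0]xxxy
Step 1: δ(p0, x) = (p1, □, L) → [p1]□□xxy
Step 2: δ(p1, □) = (p1, x, L) → [p1]□x□xxy
Step 3: δ(p1, □) = (p1, x, L) → [p1]□xx□xxy
Step 4: δ(p1, □) = (p1, x, L) → [p1]□xxx□xxy
Step 5: δ(p1, □) = (p1, x, L) → [p1]□xxxx□xxy
Step 6: δ(p1, □) = (p1, x, L) → [p1]□xxxxx□xxy
Step 7: δ(p1, □) = (p1, x, L) → [p1]□xxxxxx□xxy
Step 8: δ(p1, □) = (p1, x, L) → [p1]□xxxxxxx□xxy
Step 9: δ(p1, □) = (p1, x, L) → [p1]□xxxxxxxx□xxy
Step 10: δ(p1, □) = (p1, x, L) → [p1]□xxxxxxxxx□xxy
Step 11: δ(p1, □) = (p1, x, L) → [p1]□xxxxxxxxxx□xxy
Step 12: δ(p1, □) = (p1, x, L) → [p1]□xxxxxxxxxxx□xxy

The machine has not reached a halting state after 12 steps.
The machine did not halt within the 12-step bound.

Answer: No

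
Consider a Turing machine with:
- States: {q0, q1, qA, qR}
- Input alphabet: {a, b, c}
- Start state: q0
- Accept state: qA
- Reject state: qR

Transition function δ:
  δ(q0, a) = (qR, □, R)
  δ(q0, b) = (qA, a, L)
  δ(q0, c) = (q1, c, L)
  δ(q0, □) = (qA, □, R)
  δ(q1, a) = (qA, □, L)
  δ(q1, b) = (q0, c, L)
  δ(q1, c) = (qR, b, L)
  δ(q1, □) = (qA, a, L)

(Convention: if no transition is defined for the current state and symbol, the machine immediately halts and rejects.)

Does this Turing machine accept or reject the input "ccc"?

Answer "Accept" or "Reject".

Execution trace:
Initial: [q0]ccc
Step 1: δ(q0, c) = (q1, c, L) → [q1]□ccc
Step 2: δ(q1, □) = (qA, a, L) → [qA]□accc

The machine reaches the accept state qA and halts.

Answer: Accept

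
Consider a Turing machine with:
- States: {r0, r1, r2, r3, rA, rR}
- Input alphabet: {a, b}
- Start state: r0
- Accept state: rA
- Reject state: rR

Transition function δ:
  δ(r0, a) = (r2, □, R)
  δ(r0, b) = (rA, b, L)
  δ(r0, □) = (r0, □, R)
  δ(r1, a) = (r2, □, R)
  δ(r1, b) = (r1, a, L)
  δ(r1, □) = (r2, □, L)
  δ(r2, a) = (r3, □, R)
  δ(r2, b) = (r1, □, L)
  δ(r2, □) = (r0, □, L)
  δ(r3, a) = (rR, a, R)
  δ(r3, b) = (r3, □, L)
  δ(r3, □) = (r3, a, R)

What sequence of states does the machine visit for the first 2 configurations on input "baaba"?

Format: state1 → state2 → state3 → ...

Execution trace:
Initial: [r0]baaba
Step 1: δ(r0, b) = (rA, b, L) → [rA]□baaba

The machine reaches the accept state rA and halts.

State sequence: r0 → rA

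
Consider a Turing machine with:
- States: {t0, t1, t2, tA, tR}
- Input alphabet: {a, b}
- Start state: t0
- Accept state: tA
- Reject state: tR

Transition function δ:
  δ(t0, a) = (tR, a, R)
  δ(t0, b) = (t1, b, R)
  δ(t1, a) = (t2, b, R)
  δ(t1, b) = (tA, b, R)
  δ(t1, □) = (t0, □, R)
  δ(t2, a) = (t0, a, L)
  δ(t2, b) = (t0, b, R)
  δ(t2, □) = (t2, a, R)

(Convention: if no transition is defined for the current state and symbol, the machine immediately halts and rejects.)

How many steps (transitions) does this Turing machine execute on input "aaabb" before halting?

Execution trace:
Initial: [t0]aaabb
Step 1: δ(t0, a) = (tR, a, R) → a[tR]aabb

The machine reaches the reject state tR and halts.

The machine executed 1 step before halting.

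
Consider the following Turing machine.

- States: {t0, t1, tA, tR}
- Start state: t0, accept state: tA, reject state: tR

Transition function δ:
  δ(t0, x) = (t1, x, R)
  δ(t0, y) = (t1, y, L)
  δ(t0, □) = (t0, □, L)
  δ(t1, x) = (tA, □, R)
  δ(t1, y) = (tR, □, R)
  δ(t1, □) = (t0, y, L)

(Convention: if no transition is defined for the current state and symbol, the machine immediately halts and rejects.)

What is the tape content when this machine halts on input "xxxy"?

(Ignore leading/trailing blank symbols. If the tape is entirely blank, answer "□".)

Execution trace:
Initial: [t0]xxxy
Step 1: δ(t0, x) = (t1, x, R) → x[t1]xxy
Step 2: δ(t1, x) = (tA, □, R) → x□[tA]xy

The machine reaches the accept state tA and halts.

Final tape (ignoring leading/trailing blanks): x□xy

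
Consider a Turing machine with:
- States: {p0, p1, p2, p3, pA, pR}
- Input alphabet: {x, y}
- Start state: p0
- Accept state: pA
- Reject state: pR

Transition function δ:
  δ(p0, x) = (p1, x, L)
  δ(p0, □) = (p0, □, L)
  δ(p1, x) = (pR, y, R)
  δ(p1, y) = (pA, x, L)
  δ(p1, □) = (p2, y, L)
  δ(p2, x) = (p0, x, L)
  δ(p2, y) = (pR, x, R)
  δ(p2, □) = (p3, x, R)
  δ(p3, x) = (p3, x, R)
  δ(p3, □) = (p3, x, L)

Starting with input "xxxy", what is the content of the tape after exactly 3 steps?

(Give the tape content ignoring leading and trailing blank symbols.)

Execution trace:
Initial: [p0]xxxy
Step 1: δ(p0, x) = (p1, x, L) → [p1]□xxxy
Step 2: δ(p1, □) = (p2, y, L) → [p2]□yxxxy
Step 3: δ(p2, □) = (p3, x, R) → x[p3]yxxxy

No transition is defined for δ(p3, y). By convention the machine halts and rejects.

After 3 steps, the tape (ignoring leading/trailing blanks) is: xyxxxy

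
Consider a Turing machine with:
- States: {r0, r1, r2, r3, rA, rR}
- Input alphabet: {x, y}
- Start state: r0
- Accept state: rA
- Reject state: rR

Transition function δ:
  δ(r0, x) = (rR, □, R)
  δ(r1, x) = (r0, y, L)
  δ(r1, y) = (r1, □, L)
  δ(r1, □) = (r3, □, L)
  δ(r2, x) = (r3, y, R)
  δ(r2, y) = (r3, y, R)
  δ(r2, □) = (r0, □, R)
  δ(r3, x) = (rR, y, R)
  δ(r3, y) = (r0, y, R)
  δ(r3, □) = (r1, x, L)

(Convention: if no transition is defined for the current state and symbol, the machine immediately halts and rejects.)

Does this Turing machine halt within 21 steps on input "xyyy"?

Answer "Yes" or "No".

Execution trace:
Initial: [r0]xyyy
Step 1: δ(r0, x) = (rR, □, R) → □[rR]yyy

The machine reaches the reject state rR and halts.
The machine halted after 1 step (within the 21-step bound).

Answer: Yes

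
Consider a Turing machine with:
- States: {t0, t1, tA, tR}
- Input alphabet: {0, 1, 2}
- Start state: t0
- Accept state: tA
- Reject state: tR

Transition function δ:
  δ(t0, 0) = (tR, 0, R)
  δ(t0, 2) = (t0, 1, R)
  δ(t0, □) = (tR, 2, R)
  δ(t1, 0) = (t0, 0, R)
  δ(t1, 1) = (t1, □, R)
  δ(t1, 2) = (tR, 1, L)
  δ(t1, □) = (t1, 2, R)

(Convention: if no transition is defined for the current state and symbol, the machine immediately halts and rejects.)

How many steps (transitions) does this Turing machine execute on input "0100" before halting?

Execution trace:
Initial: [t0]0100
Step 1: δ(t0, 0) = (tR, 0, R) → 0[tR]100

The machine reaches the reject state tR and halts.

The machine executed 1 step before halting.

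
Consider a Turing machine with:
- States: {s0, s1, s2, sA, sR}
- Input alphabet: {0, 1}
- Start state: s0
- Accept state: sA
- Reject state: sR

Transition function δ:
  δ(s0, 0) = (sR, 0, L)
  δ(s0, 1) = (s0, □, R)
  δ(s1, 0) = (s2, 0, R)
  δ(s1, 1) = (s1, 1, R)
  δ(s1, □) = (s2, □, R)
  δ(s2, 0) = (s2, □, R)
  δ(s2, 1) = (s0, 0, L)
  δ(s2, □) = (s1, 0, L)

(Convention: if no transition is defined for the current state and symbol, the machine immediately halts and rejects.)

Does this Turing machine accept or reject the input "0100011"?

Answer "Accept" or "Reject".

Execution trace:
Initial: [s0]0100011
Step 1: δ(s0, 0) = (sR, 0, L) → [sR]□0100011

The machine reaches the reject state sR and halts.

Answer: Reject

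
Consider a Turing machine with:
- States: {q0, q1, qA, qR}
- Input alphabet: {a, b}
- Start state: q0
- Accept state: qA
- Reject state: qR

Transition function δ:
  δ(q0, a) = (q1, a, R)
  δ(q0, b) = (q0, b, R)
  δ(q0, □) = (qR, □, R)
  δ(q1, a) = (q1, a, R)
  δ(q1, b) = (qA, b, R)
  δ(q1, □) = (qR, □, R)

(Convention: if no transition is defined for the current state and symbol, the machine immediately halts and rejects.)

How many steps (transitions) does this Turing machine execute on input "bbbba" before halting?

Execution trace:
Initial: [q0]bbbba
Step 1: δ(q0, b) = (q0, b, R) → b[q0]bbba
Step 2: δ(q0, b) = (q0, b, R) → bb[q0]bba
Step 3: δ(q0, b) = (q0, b, R) → bbb[q0]ba
Step 4: δ(q0, b) = (q0, b, R) → bbbb[q0]a
Step 5: δ(q0, a) = (q1, a, R) → bbbba[q1]□
Step 6: δ(q1, □) = (qR, □, R) → bbbba□[qR]□

The machine reaches the reject state qR and halts.

The machine executed 6 steps before halting.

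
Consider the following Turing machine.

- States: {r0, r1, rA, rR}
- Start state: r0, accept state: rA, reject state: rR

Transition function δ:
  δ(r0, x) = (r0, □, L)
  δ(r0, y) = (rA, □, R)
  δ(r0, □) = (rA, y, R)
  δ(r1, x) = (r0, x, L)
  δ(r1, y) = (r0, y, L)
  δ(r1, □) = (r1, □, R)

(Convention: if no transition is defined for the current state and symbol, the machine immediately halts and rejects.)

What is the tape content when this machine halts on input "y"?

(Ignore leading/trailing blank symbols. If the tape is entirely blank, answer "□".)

Execution trace:
Initial: [r0]y
Step 1: δ(r0, y) = (rA, □, R) → □[rA]□

The machine reaches the accept state rA and halts.

Final tape (ignoring leading/trailing blanks): □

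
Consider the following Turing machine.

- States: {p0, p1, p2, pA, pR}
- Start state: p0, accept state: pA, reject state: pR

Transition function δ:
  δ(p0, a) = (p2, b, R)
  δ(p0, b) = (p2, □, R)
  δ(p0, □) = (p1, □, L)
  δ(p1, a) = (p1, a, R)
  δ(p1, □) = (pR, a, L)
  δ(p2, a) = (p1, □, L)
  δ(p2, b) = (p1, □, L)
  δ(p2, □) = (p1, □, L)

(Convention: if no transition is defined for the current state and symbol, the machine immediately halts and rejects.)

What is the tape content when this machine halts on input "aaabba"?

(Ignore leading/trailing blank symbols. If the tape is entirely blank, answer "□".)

Execution trace:
Initial: [p0]aaabba
Step 1: δ(p0, a) = (p2, b, R) → b[p2]aabba
Step 2: δ(p2, a) = (p1, □, L) → [p1]b□abba

No transition is defined for δ(p1, b). By convention the machine halts and rejects.

Final tape (ignoring leading/trailing blanks): b□abba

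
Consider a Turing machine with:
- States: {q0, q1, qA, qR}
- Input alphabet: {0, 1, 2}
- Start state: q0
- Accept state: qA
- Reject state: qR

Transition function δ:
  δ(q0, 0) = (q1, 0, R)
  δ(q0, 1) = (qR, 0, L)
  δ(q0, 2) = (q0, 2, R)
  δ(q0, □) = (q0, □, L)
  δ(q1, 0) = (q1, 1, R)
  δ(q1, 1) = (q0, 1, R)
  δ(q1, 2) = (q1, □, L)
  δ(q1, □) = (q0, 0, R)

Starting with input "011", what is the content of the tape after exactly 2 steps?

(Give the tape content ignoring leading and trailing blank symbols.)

Execution trace:
Initial: [q0]011
Step 1: δ(q0, 0) = (q1, 0, R) → 0[q1]11
Step 2: δ(q1, 1) = (q0, 1, R) → 01[q0]1

After 2 steps, the tape (ignoring leading/trailing blanks) is: 011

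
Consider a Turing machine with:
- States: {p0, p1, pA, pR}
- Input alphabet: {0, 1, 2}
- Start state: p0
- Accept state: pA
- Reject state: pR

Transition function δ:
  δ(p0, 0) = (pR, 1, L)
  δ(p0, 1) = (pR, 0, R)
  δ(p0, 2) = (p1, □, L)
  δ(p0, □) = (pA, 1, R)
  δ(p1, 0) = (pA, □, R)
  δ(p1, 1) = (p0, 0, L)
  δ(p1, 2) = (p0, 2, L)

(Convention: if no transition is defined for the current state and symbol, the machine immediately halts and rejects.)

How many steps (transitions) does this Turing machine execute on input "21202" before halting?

Execution trace:
Initial: [p0]21202
Step 1: δ(p0, 2) = (p1, □, L) → [p1]□□1202

No transition is defined for δ(p1, □). By convention the machine halts and rejects.

The machine executed 1 step before halting.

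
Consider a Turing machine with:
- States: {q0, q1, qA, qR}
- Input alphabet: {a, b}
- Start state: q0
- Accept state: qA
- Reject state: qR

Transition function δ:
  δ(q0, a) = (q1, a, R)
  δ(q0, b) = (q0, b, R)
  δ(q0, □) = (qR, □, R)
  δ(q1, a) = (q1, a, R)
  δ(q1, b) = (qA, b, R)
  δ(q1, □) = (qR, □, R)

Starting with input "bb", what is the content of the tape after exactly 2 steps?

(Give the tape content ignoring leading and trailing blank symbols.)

Execution trace:
Initial: [q0]bb
Step 1: δ(q0, b) = (q0, b, R) → b[q0]b
Step 2: δ(q0, b) = (q0, b, R) → bb[q0]□

After 2 steps, the tape (ignoring leading/trailing blanks) is: bb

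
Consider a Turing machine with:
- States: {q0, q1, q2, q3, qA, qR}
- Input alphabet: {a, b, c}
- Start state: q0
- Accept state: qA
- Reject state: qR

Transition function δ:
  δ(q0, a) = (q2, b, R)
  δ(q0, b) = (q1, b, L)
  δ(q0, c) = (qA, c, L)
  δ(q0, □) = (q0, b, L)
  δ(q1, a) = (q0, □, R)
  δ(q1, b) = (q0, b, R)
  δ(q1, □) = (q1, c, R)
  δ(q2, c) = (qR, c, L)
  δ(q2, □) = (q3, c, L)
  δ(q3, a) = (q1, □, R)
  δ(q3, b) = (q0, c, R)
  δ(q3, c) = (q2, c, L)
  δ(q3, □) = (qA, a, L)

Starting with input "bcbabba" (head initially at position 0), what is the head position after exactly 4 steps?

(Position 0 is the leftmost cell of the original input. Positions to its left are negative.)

Execution trace (head position shown):
Step 0: [q0]bcbabba  (head at position 0)
Step 1: move left → [q1]□bcbabba  (head at position -1)
Step 2: move right → c[q1]bcbabba  (head at position 0)
Step 3: move right → cb[q0]cbabba  (head at position 1)
Step 4: move left → c[qA]bcbabba  (head at position 0)

After 4 steps, the head is at position 0.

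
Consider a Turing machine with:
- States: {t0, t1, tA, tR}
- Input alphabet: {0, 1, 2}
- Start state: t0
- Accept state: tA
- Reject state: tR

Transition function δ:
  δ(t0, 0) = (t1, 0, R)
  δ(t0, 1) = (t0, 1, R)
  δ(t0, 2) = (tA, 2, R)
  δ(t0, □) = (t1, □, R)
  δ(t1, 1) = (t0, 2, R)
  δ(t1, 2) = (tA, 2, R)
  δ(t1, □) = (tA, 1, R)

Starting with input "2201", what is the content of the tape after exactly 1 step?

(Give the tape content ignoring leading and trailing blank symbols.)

Execution trace:
Initial: [t0]2201
Step 1: δ(t0, 2) = (tA, 2, R) → 2[tA]201

The machine reaches the accept state tA and halts.

After 1 step, the tape (ignoring leading/trailing blanks) is: 2201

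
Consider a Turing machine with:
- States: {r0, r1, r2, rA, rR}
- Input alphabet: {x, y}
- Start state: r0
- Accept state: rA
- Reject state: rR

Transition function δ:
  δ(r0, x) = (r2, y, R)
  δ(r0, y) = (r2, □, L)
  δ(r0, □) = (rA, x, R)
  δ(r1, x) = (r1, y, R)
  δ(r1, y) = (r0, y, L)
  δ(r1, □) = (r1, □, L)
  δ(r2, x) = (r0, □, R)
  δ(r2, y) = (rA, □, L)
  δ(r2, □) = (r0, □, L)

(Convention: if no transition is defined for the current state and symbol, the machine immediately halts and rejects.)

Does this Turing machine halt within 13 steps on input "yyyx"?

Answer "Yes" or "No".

Execution trace:
Initial: [r0]yyyx
Step 1: δ(r0, y) = (r2, □, L) → [r2]□□yyx
Step 2: δ(r2, □) = (r0, □, L) → [r0]□□□yyx
Step 3: δ(r0, □) = (rA, x, R) → x[rA]□□yyx

The machine reaches the accept state rA and halts.
The machine halted after 3 steps (within the 13-step bound).

Answer: Yes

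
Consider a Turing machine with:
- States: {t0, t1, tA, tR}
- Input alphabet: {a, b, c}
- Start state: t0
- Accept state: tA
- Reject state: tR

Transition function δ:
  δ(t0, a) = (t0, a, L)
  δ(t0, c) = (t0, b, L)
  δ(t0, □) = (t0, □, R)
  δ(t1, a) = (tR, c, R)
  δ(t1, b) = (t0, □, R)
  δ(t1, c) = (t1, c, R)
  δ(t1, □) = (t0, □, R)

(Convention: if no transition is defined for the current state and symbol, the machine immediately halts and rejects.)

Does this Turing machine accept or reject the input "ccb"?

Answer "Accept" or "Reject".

Execution trace:
Initial: [t0]ccb
Step 1: δ(t0, c) = (t0, b, L) → [t0]□bcb
Step 2: δ(t0, □) = (t0, □, R) → □[t0]bcb

No transition is defined for δ(t0, b). By convention the machine halts and rejects.

Answer: Reject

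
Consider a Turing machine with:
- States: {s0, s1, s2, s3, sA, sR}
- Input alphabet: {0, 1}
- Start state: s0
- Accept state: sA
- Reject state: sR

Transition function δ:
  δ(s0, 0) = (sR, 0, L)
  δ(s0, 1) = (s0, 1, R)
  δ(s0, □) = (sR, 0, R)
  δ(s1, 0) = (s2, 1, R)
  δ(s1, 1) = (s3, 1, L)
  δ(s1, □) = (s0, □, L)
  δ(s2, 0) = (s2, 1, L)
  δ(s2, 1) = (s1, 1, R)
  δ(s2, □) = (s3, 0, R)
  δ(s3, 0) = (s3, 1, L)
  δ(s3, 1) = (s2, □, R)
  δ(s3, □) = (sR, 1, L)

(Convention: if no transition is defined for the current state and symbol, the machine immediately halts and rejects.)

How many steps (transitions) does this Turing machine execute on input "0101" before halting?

Execution trace:
Initial: [s0]0101
Step 1: δ(s0, 0) = (sR, 0, L) → [sR]□0101

The machine reaches the reject state sR and halts.

The machine executed 1 step before halting.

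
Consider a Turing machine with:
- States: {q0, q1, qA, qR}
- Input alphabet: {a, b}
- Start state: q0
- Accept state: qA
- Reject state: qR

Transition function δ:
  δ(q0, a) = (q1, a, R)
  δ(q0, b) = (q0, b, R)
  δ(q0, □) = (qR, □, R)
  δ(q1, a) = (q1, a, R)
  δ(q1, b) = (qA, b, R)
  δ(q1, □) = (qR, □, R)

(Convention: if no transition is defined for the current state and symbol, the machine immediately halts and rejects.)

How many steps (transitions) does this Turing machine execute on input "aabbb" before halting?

Execution trace:
Initial: [q0]aabbb
Step 1: δ(q0, a) = (q1, a, R) → a[q1]abbb
Step 2: δ(q1, a) = (q1, a, R) → aa[q1]bbb
Step 3: δ(q1, b) = (qA, b, R) → aab[qA]bb

The machine reaches the accept state qA and halts.

The machine executed 3 steps before halting.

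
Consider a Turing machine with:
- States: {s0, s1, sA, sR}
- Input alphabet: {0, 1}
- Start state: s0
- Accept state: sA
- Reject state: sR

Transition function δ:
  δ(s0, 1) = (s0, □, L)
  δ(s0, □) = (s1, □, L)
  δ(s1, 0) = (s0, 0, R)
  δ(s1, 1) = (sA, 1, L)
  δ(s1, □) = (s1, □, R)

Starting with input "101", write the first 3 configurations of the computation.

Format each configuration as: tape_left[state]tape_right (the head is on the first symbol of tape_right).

Transitions applied:
Step 1: δ(s0, 1) = (s0, □, L)
Step 2: δ(s0, □) = (s1, □, L)

The first 3 configurations are:
[s0]101 ⊢ [s0]□□01 ⊢ [s1]□□□01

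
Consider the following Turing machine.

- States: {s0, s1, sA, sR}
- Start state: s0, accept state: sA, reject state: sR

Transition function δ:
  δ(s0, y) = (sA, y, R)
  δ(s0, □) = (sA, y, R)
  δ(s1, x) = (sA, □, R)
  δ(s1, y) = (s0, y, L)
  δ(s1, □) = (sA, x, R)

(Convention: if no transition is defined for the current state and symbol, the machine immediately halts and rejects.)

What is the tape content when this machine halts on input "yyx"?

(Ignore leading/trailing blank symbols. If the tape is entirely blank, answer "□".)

Execution trace:
Initial: [s0]yyx
Step 1: δ(s0, y) = (sA, y, R) → y[sA]yx

The machine reaches the accept state sA and halts.

Final tape (ignoring leading/trailing blanks): yyx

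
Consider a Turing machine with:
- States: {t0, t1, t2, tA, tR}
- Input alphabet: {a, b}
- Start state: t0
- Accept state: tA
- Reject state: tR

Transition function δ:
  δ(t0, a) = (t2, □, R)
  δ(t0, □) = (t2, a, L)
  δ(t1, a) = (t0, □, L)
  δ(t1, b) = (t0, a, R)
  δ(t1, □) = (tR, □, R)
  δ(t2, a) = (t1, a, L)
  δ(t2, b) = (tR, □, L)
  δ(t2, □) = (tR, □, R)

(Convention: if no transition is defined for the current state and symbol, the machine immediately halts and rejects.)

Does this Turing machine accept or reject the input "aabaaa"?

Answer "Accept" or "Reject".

Execution trace:
Initial: [t0]aabaaa
Step 1: δ(t0, a) = (t2, □, R) → □[t2]abaaa
Step 2: δ(t2, a) = (t1, a, L) → [t1]□abaaa
Step 3: δ(t1, □) = (tR, □, R) → □[tR]abaaa

The machine reaches the reject state tR and halts.

Answer: Reject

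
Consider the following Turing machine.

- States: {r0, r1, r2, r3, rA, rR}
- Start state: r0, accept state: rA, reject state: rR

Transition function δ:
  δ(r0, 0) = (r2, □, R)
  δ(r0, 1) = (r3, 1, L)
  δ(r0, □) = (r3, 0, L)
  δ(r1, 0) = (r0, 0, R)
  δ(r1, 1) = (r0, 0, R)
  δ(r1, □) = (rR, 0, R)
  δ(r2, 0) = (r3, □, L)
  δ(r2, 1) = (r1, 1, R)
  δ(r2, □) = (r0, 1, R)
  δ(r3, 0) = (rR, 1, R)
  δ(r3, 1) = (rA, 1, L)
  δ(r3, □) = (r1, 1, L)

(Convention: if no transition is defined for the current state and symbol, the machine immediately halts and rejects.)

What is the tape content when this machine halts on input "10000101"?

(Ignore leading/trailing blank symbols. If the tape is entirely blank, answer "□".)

Execution trace:
Initial: [r0]10000101
Step 1: δ(r0, 1) = (r3, 1, L) → [r3]□10000101
Step 2: δ(r3, □) = (r1, 1, L) → [r1]□110000101
Step 3: δ(r1, □) = (rR, 0, R) → 0[rR]110000101

The machine reaches the reject state rR and halts.

Final tape (ignoring leading/trailing blanks): 0110000101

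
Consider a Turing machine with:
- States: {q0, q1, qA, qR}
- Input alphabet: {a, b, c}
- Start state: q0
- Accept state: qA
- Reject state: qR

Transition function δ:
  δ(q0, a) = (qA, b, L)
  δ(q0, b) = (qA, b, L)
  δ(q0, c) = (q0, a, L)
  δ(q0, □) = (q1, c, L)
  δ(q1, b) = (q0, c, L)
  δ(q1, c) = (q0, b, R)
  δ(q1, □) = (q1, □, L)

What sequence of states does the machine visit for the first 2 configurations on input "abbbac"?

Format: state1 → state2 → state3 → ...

Execution trace:
Initial: [q0]abbbac
Step 1: δ(q0, a) = (qA, b, L) → [qA]□bbbbac

The machine reaches the accept state qA and halts.

State sequence: q0 → qA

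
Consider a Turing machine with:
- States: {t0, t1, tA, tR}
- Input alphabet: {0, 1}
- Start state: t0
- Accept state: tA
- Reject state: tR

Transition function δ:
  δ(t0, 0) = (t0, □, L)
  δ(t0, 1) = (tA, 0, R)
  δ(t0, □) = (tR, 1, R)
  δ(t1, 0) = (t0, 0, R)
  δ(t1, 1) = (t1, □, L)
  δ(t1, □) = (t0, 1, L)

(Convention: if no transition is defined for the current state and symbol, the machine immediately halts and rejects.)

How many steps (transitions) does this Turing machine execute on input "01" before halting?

Execution trace:
Initial: [t0]01
Step 1: δ(t0, 0) = (t0, □, L) → [t0]□□1
Step 2: δ(t0, □) = (tR, 1, R) → 1[tR]□1

The machine reaches the reject state tR and halts.

The machine executed 2 steps before halting.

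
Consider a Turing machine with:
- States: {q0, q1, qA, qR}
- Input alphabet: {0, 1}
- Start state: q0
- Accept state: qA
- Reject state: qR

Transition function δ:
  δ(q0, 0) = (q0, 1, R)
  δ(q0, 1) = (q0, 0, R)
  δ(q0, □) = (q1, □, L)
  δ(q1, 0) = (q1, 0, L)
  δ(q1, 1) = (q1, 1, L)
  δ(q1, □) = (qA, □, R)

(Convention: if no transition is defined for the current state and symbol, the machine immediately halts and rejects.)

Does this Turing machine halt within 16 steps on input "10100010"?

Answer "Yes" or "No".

Execution trace:
Initial: [q0]10100010
Step 1: δ(q0, 1) = (q0, 0, R) → 0[q0]0100010
Step 2: δ(q0, 0) = (q0, 1, R) → 01[q0]100010
Step 3: δ(q0, 1) = (q0, 0, R) → 010[q0]00010
Step 4: δ(q0, 0) = (q0, 1, R) → 0101[q0]0010
Step 5: δ(q0, 0) = (q0, 1, R) → 01011[q0]010
Step 6: δ(q0, 0) = (q0, 1, R) → 010111[q0]10
Step 7: δ(q0, 1) = (q0, 0, R) → 0101110[q0]0
Step 8: δ(q0, 0) = (q0, 1, R) → 01011101[q0]□
Step 9: δ(q0, □) = (q1, □, L) → 0101110[q1]1□
Step 10: δ(q1, 1) = (q1, 1, L) → 010111[q1]01□
Step 11: δ(q1, 0) = (q1, 0, L) → 01011[q1]101□
Step 12: δ(q1, 1) = (q1, 1, L) → 0101[q1]1101□
Step 13: δ(q1, 1) = (q1, 1, L) → 010[q1]11101□
Step 14: δ(q1, 1) = (q1, 1, L) → 01[q1]011101□
Step 15: δ(q1, 0) = (q1, 0, L) → 0[q1]1011101□
Step 16: δ(q1, 1) = (q1, 1, L) → [q1]01011101□

The machine has not reached a halting state after 16 steps.
The machine did not halt within the 16-step bound.

Answer: No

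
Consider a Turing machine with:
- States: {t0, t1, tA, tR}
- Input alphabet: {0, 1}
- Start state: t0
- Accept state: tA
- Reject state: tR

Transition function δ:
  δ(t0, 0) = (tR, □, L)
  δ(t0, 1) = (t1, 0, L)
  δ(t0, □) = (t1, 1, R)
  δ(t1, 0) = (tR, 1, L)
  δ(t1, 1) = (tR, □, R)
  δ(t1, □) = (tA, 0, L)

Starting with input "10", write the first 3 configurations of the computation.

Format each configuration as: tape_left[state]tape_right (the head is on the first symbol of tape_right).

Transitions applied:
Step 1: δ(t0, 1) = (t1, 0, L)
Step 2: δ(t1, □) = (tA, 0, L)

The first 3 configurations are:
[t0]10 ⊢ [t1]□00 ⊢ [tA]□000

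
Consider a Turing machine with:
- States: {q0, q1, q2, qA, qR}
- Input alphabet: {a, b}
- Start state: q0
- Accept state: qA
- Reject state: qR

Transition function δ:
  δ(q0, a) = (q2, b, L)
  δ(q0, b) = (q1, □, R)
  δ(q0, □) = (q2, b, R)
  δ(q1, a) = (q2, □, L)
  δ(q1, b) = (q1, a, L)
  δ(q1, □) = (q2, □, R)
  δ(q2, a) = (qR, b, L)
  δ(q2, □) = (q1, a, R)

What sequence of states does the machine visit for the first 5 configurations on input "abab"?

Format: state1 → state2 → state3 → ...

Execution trace:
Initial: [q0]abab
Step 1: δ(q0, a) = (q2, b, L) → [q2]□bbab
Step 2: δ(q2, □) = (q1, a, R) → a[q1]bbab
Step 3: δ(q1, b) = (q1, a, L) → [q1]aabab
Step 4: δ(q1, a) = (q2, □, L) → [q2]□□abab

State sequence: q0 → q2 → q1 → q1 → q2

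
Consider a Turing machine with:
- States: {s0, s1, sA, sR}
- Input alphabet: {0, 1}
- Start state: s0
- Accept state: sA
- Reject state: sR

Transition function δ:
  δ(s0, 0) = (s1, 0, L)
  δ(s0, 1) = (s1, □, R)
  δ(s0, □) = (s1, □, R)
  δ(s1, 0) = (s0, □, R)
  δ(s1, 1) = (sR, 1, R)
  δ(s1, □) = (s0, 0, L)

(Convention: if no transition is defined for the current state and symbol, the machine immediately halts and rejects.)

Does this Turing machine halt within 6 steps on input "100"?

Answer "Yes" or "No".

Execution trace:
Initial: [s0]100
Step 1: δ(s0, 1) = (s1, □, R) → □[s1]00
Step 2: δ(s1, 0) = (s0, □, R) → □□[s0]0
Step 3: δ(s0, 0) = (s1, 0, L) → □[s1]□0
Step 4: δ(s1, □) = (s0, 0, L) → [s0]□00
Step 5: δ(s0, □) = (s1, □, R) → □[s1]00
Step 6: δ(s1, 0) = (s0, □, R) → □□[s0]0

The machine has not reached a halting state after 6 steps.
The machine did not halt within the 6-step bound.

Answer: No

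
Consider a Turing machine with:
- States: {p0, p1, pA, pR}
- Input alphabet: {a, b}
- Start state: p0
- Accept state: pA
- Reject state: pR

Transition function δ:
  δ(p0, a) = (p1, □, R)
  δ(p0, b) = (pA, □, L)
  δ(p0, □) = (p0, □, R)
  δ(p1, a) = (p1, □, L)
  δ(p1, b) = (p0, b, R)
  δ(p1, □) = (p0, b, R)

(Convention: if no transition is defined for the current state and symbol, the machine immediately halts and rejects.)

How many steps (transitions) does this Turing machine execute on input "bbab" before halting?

Execution trace:
Initial: [p0]bbab
Step 1: δ(p0, b) = (pA, □, L) → [pA]□□bab

The machine reaches the accept state pA and halts.

The machine executed 1 step before halting.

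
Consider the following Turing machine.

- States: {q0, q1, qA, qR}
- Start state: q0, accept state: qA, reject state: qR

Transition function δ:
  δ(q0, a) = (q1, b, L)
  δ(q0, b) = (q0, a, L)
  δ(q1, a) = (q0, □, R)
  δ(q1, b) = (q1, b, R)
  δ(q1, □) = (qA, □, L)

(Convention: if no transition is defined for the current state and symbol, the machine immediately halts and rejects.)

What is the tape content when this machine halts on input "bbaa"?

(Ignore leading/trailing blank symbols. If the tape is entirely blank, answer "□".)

Execution trace:
Initial: [q0]bbaa
Step 1: δ(q0, b) = (q0, a, L) → [q0]□abaa

No transition is defined for δ(q0, □). By convention the machine halts and rejects.

Final tape (ignoring leading/trailing blanks): abaa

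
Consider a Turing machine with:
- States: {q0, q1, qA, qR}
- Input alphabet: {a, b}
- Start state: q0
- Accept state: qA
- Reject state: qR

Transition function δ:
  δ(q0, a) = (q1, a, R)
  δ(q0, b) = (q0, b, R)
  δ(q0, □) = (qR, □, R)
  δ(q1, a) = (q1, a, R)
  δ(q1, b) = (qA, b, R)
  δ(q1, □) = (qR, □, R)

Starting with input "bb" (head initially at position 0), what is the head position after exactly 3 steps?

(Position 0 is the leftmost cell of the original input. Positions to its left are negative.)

Execution trace (head position shown):
Step 0: [q0]bb  (head at position 0)
Step 1: move right → b[q0]b  (head at position 1)
Step 2: move right → bb[q0]□  (head at position 2)
Step 3: move right → bb□[qR]□  (head at position 3)

After 3 steps, the head is at position 3.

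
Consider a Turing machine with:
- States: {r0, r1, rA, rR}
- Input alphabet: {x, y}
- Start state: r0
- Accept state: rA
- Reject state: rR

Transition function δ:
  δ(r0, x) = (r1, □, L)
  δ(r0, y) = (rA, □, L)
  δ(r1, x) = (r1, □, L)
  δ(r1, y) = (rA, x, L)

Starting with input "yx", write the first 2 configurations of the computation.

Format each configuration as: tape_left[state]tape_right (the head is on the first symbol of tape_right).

Transitions applied:
Step 1: δ(r0, y) = (rA, □, L)

The first 2 configurations are:
[r0]yx ⊢ [rA]□□x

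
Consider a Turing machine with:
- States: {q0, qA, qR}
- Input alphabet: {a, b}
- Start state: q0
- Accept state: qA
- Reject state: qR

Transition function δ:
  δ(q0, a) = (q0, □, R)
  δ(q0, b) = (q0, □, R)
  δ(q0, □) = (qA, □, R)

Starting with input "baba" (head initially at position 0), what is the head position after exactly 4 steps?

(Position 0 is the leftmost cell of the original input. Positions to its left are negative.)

Execution trace (head position shown):
Step 0: [q0]baba  (head at position 0)
Step 1: move right → □[q0]aba  (head at position 1)
Step 2: move right → □□[q0]ba  (head at position 2)
Step 3: move right → □□□[q0]a  (head at position 3)
Step 4: move right → □□□□[q0]□  (head at position 4)

After 4 steps, the head is at position 4.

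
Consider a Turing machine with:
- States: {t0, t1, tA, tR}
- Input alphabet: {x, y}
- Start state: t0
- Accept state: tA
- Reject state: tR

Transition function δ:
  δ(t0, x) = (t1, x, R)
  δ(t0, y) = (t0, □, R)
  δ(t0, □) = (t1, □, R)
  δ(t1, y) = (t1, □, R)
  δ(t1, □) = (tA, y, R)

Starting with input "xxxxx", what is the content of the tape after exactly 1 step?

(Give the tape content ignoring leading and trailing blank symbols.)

Execution trace:
Initial: [t0]xxxxx
Step 1: δ(t0, x) = (t1, x, R) → x[t1]xxxx

No transition is defined for δ(t1, x). By convention the machine halts and rejects.

After 1 step, the tape (ignoring leading/trailing blanks) is: xxxxx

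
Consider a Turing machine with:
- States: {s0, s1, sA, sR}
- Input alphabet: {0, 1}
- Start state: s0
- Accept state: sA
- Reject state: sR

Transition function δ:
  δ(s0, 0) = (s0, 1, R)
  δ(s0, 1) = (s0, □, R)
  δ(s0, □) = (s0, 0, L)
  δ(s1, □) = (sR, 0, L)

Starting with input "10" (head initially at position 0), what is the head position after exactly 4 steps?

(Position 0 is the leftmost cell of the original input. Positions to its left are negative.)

Execution trace (head position shown):
Step 0: [s0]10  (head at position 0)
Step 1: move right → □[s0]0  (head at position 1)
Step 2: move right → □1[s0]□  (head at position 2)
Step 3: move left → □[s0]10  (head at position 1)
Step 4: move right → □□[s0]0  (head at position 2)

After 4 steps, the head is at position 2.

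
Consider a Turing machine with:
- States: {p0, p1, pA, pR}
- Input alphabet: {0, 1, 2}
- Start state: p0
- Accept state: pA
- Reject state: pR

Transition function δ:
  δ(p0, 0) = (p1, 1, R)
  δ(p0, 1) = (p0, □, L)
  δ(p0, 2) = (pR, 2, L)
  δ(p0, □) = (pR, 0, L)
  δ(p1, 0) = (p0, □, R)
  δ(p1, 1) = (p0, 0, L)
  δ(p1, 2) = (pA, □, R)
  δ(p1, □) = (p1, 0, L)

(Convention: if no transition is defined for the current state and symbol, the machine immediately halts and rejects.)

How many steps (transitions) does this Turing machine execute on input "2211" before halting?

Execution trace:
Initial: [p0]2211
Step 1: δ(p0, 2) = (pR, 2, L) → [pR]□2211

The machine reaches the reject state pR and halts.

The machine executed 1 step before halting.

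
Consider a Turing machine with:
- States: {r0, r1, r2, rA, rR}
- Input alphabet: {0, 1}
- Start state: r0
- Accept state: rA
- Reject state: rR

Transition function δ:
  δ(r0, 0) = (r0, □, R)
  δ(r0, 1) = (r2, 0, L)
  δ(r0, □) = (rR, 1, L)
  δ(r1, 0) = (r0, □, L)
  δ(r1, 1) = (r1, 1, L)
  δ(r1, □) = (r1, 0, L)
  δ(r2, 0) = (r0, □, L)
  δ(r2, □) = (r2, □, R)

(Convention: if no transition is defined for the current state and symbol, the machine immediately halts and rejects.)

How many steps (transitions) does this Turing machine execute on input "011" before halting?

Execution trace:
Initial: [r0]011
Step 1: δ(r0, 0) = (r0, □, R) → □[r0]11
Step 2: δ(r0, 1) = (r2, 0, L) → [r2]□01
Step 3: δ(r2, □) = (r2, □, R) → □[r2]01
Step 4: δ(r2, 0) = (r0, □, L) → [r0]□□1
Step 5: δ(r0, □) = (rR, 1, L) → [rR]□1□1

The machine reaches the reject state rR and halts.

The machine executed 5 steps before halting.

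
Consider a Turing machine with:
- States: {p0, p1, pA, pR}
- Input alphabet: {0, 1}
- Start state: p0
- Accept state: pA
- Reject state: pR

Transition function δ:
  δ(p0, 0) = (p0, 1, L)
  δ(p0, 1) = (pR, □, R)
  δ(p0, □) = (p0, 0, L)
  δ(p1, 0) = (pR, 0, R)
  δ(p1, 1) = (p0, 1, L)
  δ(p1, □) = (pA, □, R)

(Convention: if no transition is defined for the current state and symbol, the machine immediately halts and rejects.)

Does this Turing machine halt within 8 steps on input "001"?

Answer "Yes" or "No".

Execution trace:
Initial: [p0]001
Step 1: δ(p0, 0) = (p0, 1, L) → [p0]□101
Step 2: δ(p0, □) = (p0, 0, L) → [p0]□0101
Step 3: δ(p0, □) = (p0, 0, L) → [p0]□00101
Step 4: δ(p0, □) = (p0, 0, L) → [p0]□000101
Step 5: δ(p0, □) = (p0, 0, L) → [p0]□0000101
Step 6: δ(p0, □) = (p0, 0, L) → [p0]□00000101
Step 7: δ(p0, □) = (p0, 0, L) → [p0]□000000101
Step 8: δ(p0, □) = (p0, 0, L) → [p0]□0000000101

The machine has not reached a halting state after 8 steps.
The machine did not halt within the 8-step bound.

Answer: No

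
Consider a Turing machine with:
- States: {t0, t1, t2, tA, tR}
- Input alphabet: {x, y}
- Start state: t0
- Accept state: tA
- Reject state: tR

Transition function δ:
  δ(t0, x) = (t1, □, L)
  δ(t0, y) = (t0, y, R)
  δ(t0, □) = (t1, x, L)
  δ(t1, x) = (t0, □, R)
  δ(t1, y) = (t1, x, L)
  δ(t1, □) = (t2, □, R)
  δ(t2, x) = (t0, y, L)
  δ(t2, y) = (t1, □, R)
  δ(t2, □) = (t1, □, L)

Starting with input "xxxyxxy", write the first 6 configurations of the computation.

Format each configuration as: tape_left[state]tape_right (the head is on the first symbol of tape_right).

Transitions applied:
Step 1: δ(t0, x) = (t1, □, L)
Step 2: δ(t1, □) = (t2, □, R)
Step 3: δ(t2, □) = (t1, □, L)
Step 4: δ(t1, □) = (t2, □, R)
Step 5: δ(t2, □) = (t1, □, L)

The first 6 configurations are:
[t0]xxxyxxy ⊢ [t1]□□xxyxxy ⊢ □[t2]□xxyxxy ⊢ [t1]□□xxyxxy ⊢ □[t2]□xxyxxy ⊢ [t1]□□xxyxxy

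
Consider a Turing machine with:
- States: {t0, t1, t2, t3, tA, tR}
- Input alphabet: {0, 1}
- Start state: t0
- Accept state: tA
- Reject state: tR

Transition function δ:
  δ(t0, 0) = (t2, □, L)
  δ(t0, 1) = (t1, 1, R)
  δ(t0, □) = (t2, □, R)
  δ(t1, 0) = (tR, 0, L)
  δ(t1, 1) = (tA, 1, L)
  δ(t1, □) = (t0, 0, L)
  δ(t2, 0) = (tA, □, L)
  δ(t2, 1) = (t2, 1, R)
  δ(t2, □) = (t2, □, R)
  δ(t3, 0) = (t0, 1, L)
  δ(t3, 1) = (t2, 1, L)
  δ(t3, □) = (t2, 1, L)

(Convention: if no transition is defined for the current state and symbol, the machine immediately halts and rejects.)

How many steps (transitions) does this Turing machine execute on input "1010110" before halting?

Execution trace:
Initial: [t0]1010110
Step 1: δ(t0, 1) = (t1, 1, R) → 1[t1]010110
Step 2: δ(t1, 0) = (tR, 0, L) → [tR]1010110

The machine reaches the reject state tR and halts.

The machine executed 2 steps before halting.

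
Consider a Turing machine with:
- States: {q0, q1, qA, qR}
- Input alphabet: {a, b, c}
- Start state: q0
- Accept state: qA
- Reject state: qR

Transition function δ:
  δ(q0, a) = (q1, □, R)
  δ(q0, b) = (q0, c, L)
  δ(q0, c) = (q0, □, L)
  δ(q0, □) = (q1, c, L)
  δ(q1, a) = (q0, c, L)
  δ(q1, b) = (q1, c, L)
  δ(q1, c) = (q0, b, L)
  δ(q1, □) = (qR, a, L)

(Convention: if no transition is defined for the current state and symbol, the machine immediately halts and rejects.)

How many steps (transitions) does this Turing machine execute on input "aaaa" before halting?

Execution trace:
Initial: [q0]aaaa
Step 1: δ(q0, a) = (q1, □, R) → □[q1]aaa
Step 2: δ(q1, a) = (q0, c, L) → [q0]□caa
Step 3: δ(q0, □) = (q1, c, L) → [q1]□ccaa
Step 4: δ(q1, □) = (qR, a, L) → [qR]□accaa

The machine reaches the reject state qR and halts.

The machine executed 4 steps before halting.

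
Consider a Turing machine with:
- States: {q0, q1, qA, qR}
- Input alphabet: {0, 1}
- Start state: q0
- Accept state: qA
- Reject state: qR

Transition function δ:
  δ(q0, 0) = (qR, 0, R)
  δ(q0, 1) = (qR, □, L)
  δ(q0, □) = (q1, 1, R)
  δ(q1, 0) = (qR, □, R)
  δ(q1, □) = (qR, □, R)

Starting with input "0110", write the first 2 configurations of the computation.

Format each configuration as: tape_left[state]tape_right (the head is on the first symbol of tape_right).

Transitions applied:
Step 1: δ(q0, 0) = (qR, 0, R)

The first 2 configurations are:
[q0]0110 ⊢ 0[qR]110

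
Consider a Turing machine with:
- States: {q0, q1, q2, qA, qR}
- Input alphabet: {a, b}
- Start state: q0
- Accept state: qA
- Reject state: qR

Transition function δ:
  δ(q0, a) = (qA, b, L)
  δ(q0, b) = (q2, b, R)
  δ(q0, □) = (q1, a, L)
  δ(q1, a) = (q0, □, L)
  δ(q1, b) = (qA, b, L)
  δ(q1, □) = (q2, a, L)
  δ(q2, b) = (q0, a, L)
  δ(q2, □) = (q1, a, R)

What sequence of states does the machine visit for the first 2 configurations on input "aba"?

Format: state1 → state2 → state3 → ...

Execution trace:
Initial: [q0]aba
Step 1: δ(q0, a) = (qA, b, L) → [qA]□bba

The machine reaches the accept state qA and halts.

State sequence: q0 → qA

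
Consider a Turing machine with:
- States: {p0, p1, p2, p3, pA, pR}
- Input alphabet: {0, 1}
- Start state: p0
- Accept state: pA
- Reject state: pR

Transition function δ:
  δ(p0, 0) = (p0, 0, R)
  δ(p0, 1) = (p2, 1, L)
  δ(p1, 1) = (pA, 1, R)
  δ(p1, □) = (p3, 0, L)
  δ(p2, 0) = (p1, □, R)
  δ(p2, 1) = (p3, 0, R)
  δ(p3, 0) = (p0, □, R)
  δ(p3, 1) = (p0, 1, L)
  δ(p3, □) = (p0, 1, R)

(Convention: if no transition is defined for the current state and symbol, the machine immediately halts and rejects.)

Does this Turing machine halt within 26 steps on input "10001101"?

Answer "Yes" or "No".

Execution trace:
Initial: [p0]10001101
Step 1: δ(p0, 1) = (p2, 1, L) → [p2]□10001101

No transition is defined for δ(p2, □). By convention the machine halts and rejects.
The machine halted after 1 step (within the 26-step bound).

Answer: Yes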